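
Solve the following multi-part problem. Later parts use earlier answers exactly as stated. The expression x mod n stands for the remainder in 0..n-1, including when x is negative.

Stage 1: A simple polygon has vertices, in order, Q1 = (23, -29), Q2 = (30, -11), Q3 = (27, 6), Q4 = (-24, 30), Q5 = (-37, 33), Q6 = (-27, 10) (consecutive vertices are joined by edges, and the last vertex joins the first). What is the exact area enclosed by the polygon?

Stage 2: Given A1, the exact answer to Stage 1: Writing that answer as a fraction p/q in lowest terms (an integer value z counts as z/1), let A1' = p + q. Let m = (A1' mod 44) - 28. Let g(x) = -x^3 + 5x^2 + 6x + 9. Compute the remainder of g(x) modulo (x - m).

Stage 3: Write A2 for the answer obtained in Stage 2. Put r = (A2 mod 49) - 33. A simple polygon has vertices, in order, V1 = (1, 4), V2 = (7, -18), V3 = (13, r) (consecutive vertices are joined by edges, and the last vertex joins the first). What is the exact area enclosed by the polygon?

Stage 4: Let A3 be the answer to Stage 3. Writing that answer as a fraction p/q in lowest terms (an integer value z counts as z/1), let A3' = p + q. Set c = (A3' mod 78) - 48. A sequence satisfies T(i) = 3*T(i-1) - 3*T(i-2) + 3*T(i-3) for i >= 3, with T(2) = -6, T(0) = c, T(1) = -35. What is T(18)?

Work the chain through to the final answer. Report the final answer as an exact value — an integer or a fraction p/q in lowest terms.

4608738

Stage 1: cross terms: (23*-11 - 30*-29)=617, (30*6 - 27*-11)=477, (27*30 - -24*6)=954, (-24*33 - -37*30)=318, (-37*10 - -27*33)=521, (-27*-29 - 23*10)=553; twice the area = |3440| = 3440; area = 1720; answer 1720
Stage 2: A1 = 1720; threaded value p + q = 1721; m = -23; remainder = value at the root: -1*(-23)^3 + 5*(-23)^2 + 6*(-23)^1 + 9 = (12167) + (2645) + (-138) + (9) = 14683; answer 14683
Stage 3: A2 = 14683; r = -1; cross terms: (1*-18 - 7*4)=-46, (7*-1 - 13*-18)=227, (13*4 - 1*-1)=53; twice the area = |234| = 234; area = 117; answer 117
Stage 4: A3 = 117; threaded value p + q = 118; c = -8; T(3) = 3*(-6) - 3*(-35) + 3*(-8) = 63; iterating: T(3)=63, T(4)=102, T(5)=99, T(6)=180, T(7)=549, T(8)=1404, T(9)=3105, T(10)=6750, T(11)=15147, T(12)=34506, T(13)=78327, T(14)=176904, T(15)=399249, T(16)=902016, T(17)=2039013, T(18)=4608738; answer 4608738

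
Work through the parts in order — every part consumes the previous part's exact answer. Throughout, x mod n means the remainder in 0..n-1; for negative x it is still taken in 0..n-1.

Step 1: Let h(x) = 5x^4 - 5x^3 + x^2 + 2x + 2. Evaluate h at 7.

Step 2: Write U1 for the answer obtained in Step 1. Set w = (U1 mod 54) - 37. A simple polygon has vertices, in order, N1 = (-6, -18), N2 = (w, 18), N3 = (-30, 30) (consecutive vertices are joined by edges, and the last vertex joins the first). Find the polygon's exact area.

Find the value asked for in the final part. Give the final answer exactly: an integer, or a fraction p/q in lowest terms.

672

Step 1: 5*(7)^4 - 5*(7)^3 + 1*(7)^2 + 2*(7)^1 + 2 = (12005) + (-1715) + (49) + (14) + (2) = 10355; answer 10355
Step 2: U1 = 10355; w = 4; cross terms: (-6*18 - 4*-18)=-36, (4*30 - -30*18)=660, (-30*-18 - -6*30)=720; twice the area = |1344| = 1344; area = 672; answer 672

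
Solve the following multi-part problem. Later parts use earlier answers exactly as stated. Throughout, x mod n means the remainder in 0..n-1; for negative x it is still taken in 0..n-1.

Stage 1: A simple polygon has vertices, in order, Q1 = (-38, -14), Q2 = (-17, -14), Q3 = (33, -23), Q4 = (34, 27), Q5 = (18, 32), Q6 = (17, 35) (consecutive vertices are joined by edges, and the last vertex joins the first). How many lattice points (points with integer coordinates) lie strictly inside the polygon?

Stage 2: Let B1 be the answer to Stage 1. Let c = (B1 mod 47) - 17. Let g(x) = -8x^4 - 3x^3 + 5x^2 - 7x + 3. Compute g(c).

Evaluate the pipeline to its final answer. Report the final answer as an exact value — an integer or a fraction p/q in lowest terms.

Stage 1: cross terms: (-38*-14 - -17*-14)=294, (-17*-23 - 33*-14)=853, (33*27 - 34*-23)=1673, (34*32 - 18*27)=602, (18*35 - 17*32)=86, (17*-14 - -38*35)=1092; twice the area = |4600| = 4600; area = 2300; boundary points = 21 + 1 + 1 + 1 + 1 + 1 = 26; strictly interior points = area - boundary/2 + 1 = 2288; answer 2288
Stage 2: B1 = 2288; c = 15; -8*(15)^4 - 3*(15)^3 + 5*(15)^2 - 7*(15)^1 + 3 = (-405000) + (-10125) + (1125) + (-105) + (3) = -414102; answer -414102

-414102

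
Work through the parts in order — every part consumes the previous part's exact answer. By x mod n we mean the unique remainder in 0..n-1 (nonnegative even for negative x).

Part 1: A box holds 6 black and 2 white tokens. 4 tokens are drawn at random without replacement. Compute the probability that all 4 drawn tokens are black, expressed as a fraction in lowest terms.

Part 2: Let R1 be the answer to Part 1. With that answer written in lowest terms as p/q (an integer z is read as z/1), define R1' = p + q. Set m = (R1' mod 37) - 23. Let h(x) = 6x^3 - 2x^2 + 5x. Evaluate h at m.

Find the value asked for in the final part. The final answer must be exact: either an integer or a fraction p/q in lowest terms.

Part 1: total draws C(8,4) = 70; favorable C(6,4) = 15; P = 3/14; answer 3/14
Part 2: R1 = 3/14; threaded value p + q = 17; m = -6; 6*(-6)^3 - 2*(-6)^2 + 5*(-6)^1 = (-1296) + (-72) + (-30) = -1398; answer -1398

-1398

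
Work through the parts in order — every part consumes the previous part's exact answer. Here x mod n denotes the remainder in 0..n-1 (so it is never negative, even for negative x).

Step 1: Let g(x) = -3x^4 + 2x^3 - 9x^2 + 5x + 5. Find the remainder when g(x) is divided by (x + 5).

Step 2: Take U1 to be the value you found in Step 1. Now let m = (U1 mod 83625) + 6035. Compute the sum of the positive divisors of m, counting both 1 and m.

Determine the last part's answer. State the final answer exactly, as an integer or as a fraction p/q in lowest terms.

Step 1: remainder = value at the root: -3*(-5)^4 + 2*(-5)^3 - 9*(-5)^2 + 5*(-5)^1 + 5 = (-1875) + (-250) + (-225) + (-25) + (5) = -2370; answer -2370
Step 2: U1 = -2370; m = 87290; 87290 = 2 * 5 * 7 * 29 * 43; sigma = (1 + 2) * (1 + 5) * (1 + 7) * (1 + 29) * (1 + 43) = 3 * 6 * 8 * 30 * 44 = 190080; answer 190080

190080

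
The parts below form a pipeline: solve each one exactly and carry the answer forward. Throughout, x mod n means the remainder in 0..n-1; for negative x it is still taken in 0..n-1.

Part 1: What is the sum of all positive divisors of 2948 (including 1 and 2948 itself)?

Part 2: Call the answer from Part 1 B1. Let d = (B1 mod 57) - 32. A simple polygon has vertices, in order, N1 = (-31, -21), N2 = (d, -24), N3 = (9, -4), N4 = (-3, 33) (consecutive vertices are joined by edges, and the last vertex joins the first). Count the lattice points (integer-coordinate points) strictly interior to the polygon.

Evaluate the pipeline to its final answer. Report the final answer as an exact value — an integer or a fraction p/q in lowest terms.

Part 1: 2948 = 2^2 * 11 * 67; sigma = (1 + 2 + 4) * (1 + 11) * (1 + 67) = 7 * 12 * 68 = 5712; answer 5712
Part 2: B1 = 5712; d = -20; cross terms: (-31*-24 - -20*-21)=324, (-20*-4 - 9*-24)=296, (9*33 - -3*-4)=285, (-3*-21 - -31*33)=1086; twice the area = |1991| = 1991; area = 1991/2; boundary points = 1 + 1 + 1 + 2 = 5; strictly interior points = area - boundary/2 + 1 = 994; answer 994

994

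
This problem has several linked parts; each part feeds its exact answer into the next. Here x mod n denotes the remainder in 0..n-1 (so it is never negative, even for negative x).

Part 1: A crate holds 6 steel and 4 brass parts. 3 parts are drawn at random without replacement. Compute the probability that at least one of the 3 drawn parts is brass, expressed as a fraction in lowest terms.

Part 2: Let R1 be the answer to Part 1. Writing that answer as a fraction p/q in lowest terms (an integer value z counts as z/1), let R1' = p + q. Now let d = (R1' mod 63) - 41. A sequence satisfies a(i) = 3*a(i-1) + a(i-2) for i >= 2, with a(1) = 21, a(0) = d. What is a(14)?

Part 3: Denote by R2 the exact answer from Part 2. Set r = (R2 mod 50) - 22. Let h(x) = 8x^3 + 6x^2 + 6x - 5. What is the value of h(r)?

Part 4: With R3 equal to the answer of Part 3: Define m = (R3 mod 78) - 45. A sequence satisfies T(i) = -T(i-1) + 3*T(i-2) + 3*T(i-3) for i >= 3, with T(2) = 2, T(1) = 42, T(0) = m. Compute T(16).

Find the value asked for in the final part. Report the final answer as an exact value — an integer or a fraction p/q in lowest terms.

Part 1: total draws C(10,3) = 120; complement C(6,3) = 20; favorable 120 - 20 = 100; P = 5/6; answer 5/6
Part 2: R1 = 5/6; threaded value p + q = 11; d = -30; a(2) = 3*(21) + 1*(-30) = 33; iterating: a(2)=33, a(3)=120, a(4)=393, a(5)=1299, a(6)=4290, a(7)=14169, a(8)=46797, a(9)=154560, a(10)=510477, a(11)=1685991, a(12)=5568450, a(13)=18391341, a(14)=60742473; answer 60742473
Part 3: R2 = 60742473; r = 1; 8*(1)^3 + 6*(1)^2 + 6*(1)^1 - 5 = (8) + (6) + (6) + (-5) = 15; answer 15
Part 4: R3 = 15; m = -30; T(3) = -1*(2) + 3*(42) + 3*(-30) = 34; iterating: T(3)=34, T(4)=98, T(5)=10, T(6)=386, T(7)=-62, T(8)=1250, T(9)=-278, T(10)=3842, T(11)=-926, T(12)=11618, T(13)=-2870, T(14)=34946, T(15)=-8702, T(16)=104930; answer 104930

104930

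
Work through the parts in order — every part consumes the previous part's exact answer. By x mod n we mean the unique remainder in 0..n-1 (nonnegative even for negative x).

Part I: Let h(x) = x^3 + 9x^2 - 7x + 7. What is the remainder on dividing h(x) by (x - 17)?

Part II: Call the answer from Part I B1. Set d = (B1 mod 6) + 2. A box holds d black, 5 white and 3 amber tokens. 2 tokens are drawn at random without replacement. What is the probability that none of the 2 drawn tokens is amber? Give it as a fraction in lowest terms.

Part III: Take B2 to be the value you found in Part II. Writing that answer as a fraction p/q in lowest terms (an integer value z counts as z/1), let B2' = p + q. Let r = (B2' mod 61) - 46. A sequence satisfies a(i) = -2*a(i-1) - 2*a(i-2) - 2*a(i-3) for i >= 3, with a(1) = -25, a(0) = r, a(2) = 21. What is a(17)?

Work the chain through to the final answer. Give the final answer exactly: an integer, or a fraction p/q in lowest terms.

Part I: remainder = value at the root: 1*(17)^3 + 9*(17)^2 - 7*(17)^1 + 7 = (4913) + (2601) + (-119) + (7) = 7402; answer 7402
Part II: B1 = 7402; d = 6; total draws C(14,2) = 91; favorable C(11,2) = 55; P = 55/91; answer 55/91
Part III: B2 = 55/91; threaded value p + q = 146; r = -22; a(3) = -2*(21) - 2*(-25) - 2*(-22) = 52; iterating: a(3)=52, a(4)=-96, a(5)=46, a(6)=-4, a(7)=108, a(8)=-300, a(9)=392, a(10)=-400, a(11)=616, a(12)=-1216, a(13)=2000, a(14)=-2800, a(15)=4032, a(16)=-6464, a(17)=10464; answer 10464

10464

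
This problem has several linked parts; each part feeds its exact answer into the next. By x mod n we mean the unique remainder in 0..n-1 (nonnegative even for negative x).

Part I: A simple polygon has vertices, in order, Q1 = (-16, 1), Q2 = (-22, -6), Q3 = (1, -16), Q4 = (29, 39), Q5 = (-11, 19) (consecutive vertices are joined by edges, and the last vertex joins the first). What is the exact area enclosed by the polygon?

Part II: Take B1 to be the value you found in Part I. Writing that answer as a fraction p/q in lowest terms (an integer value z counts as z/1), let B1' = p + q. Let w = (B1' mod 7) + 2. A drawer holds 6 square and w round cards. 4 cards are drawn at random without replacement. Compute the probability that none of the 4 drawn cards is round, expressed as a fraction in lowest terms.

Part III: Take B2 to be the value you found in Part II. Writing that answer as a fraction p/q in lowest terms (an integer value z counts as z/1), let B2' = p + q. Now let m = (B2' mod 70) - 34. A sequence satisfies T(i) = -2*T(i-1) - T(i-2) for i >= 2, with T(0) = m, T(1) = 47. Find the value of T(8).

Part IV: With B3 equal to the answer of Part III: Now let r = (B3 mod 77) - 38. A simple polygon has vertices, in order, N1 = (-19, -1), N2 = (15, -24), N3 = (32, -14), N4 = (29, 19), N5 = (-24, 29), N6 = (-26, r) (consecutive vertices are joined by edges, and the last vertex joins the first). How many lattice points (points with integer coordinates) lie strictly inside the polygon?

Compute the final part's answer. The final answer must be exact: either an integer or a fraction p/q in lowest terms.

Part I: cross terms: (-16*-6 - -22*1)=118, (-22*-16 - 1*-6)=358, (1*39 - 29*-16)=503, (29*19 - -11*39)=980, (-11*1 - -16*19)=293; twice the area = |2252| = 2252; area = 1126; answer 1126
Part II: B1 = 1126; threaded value p + q = 1127; w = 2; total draws C(8,4) = 70; favorable C(6,4) = 15; P = 3/14; answer 3/14
Part III: B2 = 3/14; threaded value p + q = 17; m = -17; T(2) = -2*(47) - 1*(-17) = -77; iterating: T(2)=-77, T(3)=107, T(4)=-137, T(5)=167, T(6)=-197, T(7)=227, T(8)=-257; answer -257
Part IV: B3 = -257; r = 13; cross terms: (-19*-24 - 15*-1)=471, (15*-14 - 32*-24)=558, (32*19 - 29*-14)=1014, (29*29 - -24*19)=1297, (-24*13 - -26*29)=442, (-26*-1 - -19*13)=273; twice the area = |4055| = 4055; area = 4055/2; boundary points = 1 + 1 + 3 + 1 + 2 + 7 = 15; strictly interior points = area - boundary/2 + 1 = 2021; answer 2021

2021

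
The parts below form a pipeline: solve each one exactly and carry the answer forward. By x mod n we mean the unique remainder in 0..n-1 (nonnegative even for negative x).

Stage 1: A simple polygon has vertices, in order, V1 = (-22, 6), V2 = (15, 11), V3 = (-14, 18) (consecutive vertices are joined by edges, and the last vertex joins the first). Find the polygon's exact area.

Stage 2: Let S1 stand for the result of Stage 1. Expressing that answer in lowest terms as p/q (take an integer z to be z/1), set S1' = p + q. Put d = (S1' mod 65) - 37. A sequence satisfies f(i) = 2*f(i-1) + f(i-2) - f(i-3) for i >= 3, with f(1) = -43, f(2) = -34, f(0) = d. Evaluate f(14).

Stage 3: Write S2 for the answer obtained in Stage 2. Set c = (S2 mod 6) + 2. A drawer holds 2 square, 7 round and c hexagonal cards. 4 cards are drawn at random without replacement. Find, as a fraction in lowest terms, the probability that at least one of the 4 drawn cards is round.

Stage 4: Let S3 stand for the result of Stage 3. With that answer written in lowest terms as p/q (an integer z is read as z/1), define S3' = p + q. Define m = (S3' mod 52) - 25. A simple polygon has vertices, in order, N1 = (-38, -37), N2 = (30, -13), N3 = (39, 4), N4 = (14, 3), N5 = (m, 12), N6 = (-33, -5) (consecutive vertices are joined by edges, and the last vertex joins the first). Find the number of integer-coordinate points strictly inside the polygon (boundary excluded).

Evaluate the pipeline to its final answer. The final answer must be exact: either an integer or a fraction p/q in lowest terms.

1876

Stage 1: cross terms: (-22*11 - 15*6)=-332, (15*18 - -14*11)=424, (-14*6 - -22*18)=312; twice the area = |404| = 404; area = 202; answer 202
Stage 2: S1 = 202; threaded value p + q = 203; d = -29; f(3) = 2*(-34) + 1*(-43) - 1*(-29) = -82; iterating: f(3)=-82, f(4)=-155, f(5)=-358, f(6)=-789, f(7)=-1781, f(8)=-3993, f(9)=-8978, f(10)=-20168, f(11)=-45321, f(12)=-101832, f(13)=-228817, f(14)=-514145; answer -514145
Stage 3: S2 = -514145; c = 3; total draws C(12,4) = 495; complement C(5,4) = 5; favorable 495 - 5 = 490; P = 98/99; answer 98/99
Stage 4: S3 = 98/99; threaded value p + q = 197; m = 16; cross terms: (-38*-13 - 30*-37)=1604, (30*4 - 39*-13)=627, (39*3 - 14*4)=61, (14*12 - 16*3)=120, (16*-5 - -33*12)=316, (-33*-37 - -38*-5)=1031; twice the area = |3759| = 3759; area = 3759/2; boundary points = 4 + 1 + 1 + 1 + 1 + 1 = 9; strictly interior points = area - boundary/2 + 1 = 1876; answer 1876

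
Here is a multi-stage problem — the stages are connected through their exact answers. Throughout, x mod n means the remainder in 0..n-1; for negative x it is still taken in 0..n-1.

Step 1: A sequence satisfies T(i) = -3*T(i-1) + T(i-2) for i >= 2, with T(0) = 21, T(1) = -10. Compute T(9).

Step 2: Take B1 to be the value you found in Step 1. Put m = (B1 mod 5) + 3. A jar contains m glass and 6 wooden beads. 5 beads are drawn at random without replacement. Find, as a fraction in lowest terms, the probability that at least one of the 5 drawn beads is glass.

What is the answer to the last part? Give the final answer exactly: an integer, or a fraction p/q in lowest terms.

131/132

Step 1: T(2) = -3*(-10) + 1*(21) = 51; iterating: T(2)=51, T(3)=-163, T(4)=540, T(5)=-1783, T(6)=5889, T(7)=-19450, T(8)=64239, T(9)=-212167; answer -212167
Step 2: B1 = -212167; m = 6; total draws C(12,5) = 792; complement C(6,5) = 6; favorable 792 - 6 = 786; P = 131/132; answer 131/132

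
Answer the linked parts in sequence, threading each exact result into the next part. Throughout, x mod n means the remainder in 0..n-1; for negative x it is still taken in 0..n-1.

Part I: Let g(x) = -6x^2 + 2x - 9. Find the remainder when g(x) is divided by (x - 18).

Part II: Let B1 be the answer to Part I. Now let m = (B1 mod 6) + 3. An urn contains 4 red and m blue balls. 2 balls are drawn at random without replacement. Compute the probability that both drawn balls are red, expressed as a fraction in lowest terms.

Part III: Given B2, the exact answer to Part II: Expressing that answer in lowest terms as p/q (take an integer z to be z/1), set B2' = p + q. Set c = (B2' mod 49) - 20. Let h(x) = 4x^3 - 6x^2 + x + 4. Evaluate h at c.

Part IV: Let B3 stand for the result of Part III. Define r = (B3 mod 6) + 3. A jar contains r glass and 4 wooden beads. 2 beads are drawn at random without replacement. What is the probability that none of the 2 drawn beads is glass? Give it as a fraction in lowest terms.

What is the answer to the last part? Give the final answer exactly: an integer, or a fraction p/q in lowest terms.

Part I: remainder = value at the root: -6*(18)^2 + 2*(18)^1 - 9 = (-1944) + (36) + (-9) = -1917; answer -1917
Part II: B1 = -1917; m = 6; total draws C(10,2) = 45; favorable C(4,2) = 6; P = 2/15; answer 2/15
Part III: B2 = 2/15; threaded value p + q = 17; c = -3; 4*(-3)^3 - 6*(-3)^2 + 1*(-3)^1 + 4 = (-108) + (-54) + (-3) + (4) = -161; answer -161
Part IV: B3 = -161; r = 4; total draws C(8,2) = 28; favorable C(4,2) = 6; P = 3/14; answer 3/14

3/14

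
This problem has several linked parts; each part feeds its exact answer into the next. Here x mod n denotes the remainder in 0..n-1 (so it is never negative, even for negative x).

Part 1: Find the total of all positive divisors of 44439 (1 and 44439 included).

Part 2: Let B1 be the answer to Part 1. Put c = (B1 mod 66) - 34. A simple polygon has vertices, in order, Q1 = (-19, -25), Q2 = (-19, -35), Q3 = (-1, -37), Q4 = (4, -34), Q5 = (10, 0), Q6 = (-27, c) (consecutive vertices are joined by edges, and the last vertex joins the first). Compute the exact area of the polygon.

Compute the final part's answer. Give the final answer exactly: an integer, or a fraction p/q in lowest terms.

2635/2

Part 1: 44439 = 3 * 14813; sigma = (1 + 3) * (1 + 14813) = 4 * 14814 = 59256; answer 59256
Part 2: B1 = 59256; c = 20; cross terms: (-19*-35 - -19*-25)=190, (-19*-37 - -1*-35)=668, (-1*-34 - 4*-37)=182, (4*0 - 10*-34)=340, (10*20 - -27*0)=200, (-27*-25 - -19*20)=1055; twice the area = |2635| = 2635; area = 2635/2; answer 2635/2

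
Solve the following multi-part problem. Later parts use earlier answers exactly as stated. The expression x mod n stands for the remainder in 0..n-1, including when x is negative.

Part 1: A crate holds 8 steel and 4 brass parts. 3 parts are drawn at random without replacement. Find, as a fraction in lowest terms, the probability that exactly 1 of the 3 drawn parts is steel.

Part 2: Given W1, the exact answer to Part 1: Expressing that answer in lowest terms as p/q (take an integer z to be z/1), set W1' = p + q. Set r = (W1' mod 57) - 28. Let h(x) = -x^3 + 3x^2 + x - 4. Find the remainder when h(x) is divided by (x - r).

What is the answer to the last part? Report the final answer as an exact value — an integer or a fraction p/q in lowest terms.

Part 1: total draws C(12,3) = 220; favorable C(8,1)*C(4,2) = 48; P = 12/55; answer 12/55
Part 2: W1 = 12/55; threaded value p + q = 67; r = -18; remainder = value at the root: -1*(-18)^3 + 3*(-18)^2 + 1*(-18)^1 - 4 = (5832) + (972) + (-18) + (-4) = 6782; answer 6782

6782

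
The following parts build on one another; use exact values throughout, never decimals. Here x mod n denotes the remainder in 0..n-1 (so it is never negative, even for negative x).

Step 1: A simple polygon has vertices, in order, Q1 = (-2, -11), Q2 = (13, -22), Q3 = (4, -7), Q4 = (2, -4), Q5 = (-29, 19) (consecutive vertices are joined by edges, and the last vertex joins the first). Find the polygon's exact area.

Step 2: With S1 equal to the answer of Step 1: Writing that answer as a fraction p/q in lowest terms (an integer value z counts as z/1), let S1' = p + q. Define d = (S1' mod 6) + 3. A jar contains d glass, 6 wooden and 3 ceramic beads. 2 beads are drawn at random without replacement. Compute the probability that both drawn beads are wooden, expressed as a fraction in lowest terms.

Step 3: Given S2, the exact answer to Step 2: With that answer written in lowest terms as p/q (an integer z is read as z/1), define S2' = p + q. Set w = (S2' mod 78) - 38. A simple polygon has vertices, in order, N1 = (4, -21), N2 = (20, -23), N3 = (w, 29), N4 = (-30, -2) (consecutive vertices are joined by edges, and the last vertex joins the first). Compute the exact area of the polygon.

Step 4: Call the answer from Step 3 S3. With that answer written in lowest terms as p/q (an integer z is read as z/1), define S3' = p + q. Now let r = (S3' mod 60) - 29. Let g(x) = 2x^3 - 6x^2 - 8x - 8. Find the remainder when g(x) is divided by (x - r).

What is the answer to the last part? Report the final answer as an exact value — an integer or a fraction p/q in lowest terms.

18208

Step 1: cross terms: (-2*-22 - 13*-11)=187, (13*-7 - 4*-22)=-3, (4*-4 - 2*-7)=-2, (2*19 - -29*-4)=-78, (-29*-11 - -2*19)=357; twice the area = |461| = 461; area = 461/2; answer 461/2
Step 2: S1 = 461/2; threaded value p + q = 463; d = 4; total draws C(13,2) = 78; favorable C(6,2) = 15; P = 5/26; answer 5/26
Step 3: S2 = 5/26; threaded value p + q = 31; w = -7; cross terms: (4*-23 - 20*-21)=328, (20*29 - -7*-23)=419, (-7*-2 - -30*29)=884, (-30*-21 - 4*-2)=638; twice the area = |2269| = 2269; area = 2269/2; answer 2269/2
Step 4: S3 = 2269/2; threaded value p + q = 2271; r = 22; remainder = value at the root: 2*(22)^3 - 6*(22)^2 - 8*(22)^1 - 8 = (21296) + (-2904) + (-176) + (-8) = 18208; answer 18208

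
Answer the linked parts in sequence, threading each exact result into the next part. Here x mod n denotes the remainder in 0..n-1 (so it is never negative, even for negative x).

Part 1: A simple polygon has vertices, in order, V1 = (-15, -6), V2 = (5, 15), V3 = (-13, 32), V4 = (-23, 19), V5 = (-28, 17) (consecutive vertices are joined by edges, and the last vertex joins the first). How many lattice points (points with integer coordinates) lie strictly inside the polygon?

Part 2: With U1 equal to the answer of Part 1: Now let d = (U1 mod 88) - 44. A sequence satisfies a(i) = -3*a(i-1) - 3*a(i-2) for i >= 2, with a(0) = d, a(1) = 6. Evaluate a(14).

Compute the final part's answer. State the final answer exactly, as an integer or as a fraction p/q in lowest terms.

-85293

Part 1: cross terms: (-15*15 - 5*-6)=-195, (5*32 - -13*15)=355, (-13*19 - -23*32)=489, (-23*17 - -28*19)=141, (-28*-6 - -15*17)=423; twice the area = |1213| = 1213; area = 1213/2; boundary points = 1 + 1 + 1 + 1 + 1 = 5; strictly interior points = area - boundary/2 + 1 = 605; answer 605
Part 2: U1 = 605; d = 33; a(2) = -3*(6) - 3*(33) = -117; iterating: a(2)=-117, a(3)=333, a(4)=-648, a(5)=945, a(6)=-891, a(7)=-162, a(8)=3159, a(9)=-8991, a(10)=17496, a(11)=-25515, a(12)=24057, a(13)=4374, a(14)=-85293; answer -85293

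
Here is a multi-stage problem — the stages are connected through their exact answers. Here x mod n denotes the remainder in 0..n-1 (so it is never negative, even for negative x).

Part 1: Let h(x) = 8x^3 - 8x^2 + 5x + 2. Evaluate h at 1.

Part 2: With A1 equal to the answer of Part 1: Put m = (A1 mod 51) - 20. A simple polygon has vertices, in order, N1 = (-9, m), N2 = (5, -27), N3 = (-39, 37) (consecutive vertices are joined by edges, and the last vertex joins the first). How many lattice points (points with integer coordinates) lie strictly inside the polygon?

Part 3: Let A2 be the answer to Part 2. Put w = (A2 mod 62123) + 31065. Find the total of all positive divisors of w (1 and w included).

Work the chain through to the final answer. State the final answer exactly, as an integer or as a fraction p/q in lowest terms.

Part 1: 8*(1)^3 - 8*(1)^2 + 5*(1)^1 + 2 = (8) + (-8) + (5) + (2) = 7; answer 7
Part 2: A1 = 7; m = -13; cross terms: (-9*-27 - 5*-13)=308, (5*37 - -39*-27)=-868, (-39*-13 - -9*37)=840; twice the area = |280| = 280; area = 140; boundary points = 14 + 4 + 10 = 28; strictly interior points = area - boundary/2 + 1 = 127; answer 127
Part 3: A2 = 127; w = 31192; 31192 = 2^3 * 7 * 557; sigma = (1 + 2 + 4 + 8) * (1 + 7) * (1 + 557) = 15 * 8 * 558 = 66960; answer 66960

66960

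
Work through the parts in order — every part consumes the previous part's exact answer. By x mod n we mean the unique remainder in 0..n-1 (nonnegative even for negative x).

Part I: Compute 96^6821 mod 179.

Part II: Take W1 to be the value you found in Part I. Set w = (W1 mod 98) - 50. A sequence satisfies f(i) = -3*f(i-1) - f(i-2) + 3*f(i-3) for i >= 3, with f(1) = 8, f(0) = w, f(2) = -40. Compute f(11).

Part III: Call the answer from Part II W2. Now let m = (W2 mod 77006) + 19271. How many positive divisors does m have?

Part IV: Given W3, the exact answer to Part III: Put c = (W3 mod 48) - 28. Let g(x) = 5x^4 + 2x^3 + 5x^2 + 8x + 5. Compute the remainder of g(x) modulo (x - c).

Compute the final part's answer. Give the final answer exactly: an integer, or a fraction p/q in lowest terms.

1205

Part I: squarings mod 179: 96^1=96, 96^2=87, 96^4=51, 96^8=95, 96^16=75, 96^32=76, 96^64=48, 96^128=156, 96^256=171, 96^512=64, 96^1024=158, 96^2048=83, 96^4096=87; 96^6821 = 96^1 * 96^4 * 96^32 * 96^128 * 96^512 * 96^2048 * 96^4096 = 73 (mod 179); answer 73
Part II: W1 = 73; w = 23; f(3) = -3*(-40) - 1*(8) + 3*(23) = 181; iterating: f(3)=181, f(4)=-479, f(5)=1136, f(6)=-2386, f(7)=4585, f(8)=-7961, f(9)=12140, f(10)=-14704, f(11)=8089; answer 8089
Part III: W2 = 8089; m = 27360; 27360 = 2^5 * 3^2 * 5 * 19; number of divisors = (5+1) * (2+1) * (1+1) * (1+1) = 72; answer 72
Part IV: W3 = 72; c = -4; remainder = value at the root: 5*(-4)^4 + 2*(-4)^3 + 5*(-4)^2 + 8*(-4)^1 + 5 = (1280) + (-128) + (80) + (-32) + (5) = 1205; answer 1205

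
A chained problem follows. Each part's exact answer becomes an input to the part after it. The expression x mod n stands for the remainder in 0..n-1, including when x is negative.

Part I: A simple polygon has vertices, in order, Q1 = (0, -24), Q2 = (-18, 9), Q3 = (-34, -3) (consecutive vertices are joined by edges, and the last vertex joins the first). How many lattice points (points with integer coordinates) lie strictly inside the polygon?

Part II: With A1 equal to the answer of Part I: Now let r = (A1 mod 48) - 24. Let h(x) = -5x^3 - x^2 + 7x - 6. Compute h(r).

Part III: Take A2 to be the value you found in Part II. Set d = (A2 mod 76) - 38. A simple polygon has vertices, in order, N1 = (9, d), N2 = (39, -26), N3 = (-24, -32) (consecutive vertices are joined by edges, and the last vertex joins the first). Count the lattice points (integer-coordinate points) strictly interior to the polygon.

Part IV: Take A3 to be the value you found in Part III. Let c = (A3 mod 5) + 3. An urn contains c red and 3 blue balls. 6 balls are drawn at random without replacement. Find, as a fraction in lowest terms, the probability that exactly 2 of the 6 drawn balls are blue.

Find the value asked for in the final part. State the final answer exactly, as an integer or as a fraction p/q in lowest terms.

15/28

Part I: cross terms: (0*9 - -18*-24)=-432, (-18*-3 - -34*9)=360, (-34*-24 - 0*-3)=816; twice the area = |744| = 744; area = 372; boundary points = 3 + 4 + 1 = 8; strictly interior points = area - boundary/2 + 1 = 369; answer 369
Part II: A1 = 369; r = 9; -5*(9)^3 - 1*(9)^2 + 7*(9)^1 - 6 = (-3645) + (-81) + (63) + (-6) = -3669; answer -3669
Part III: A2 = -3669; d = 17; cross terms: (9*-26 - 39*17)=-897, (39*-32 - -24*-26)=-1872, (-24*17 - 9*-32)=-120; twice the area = |-2889| = 2889; area = 2889/2; boundary points = 1 + 3 + 1 = 5; strictly interior points = area - boundary/2 + 1 = 1443; answer 1443
Part IV: A3 = 1443; c = 6; total draws C(9,6) = 84; favorable C(3,2)*C(6,4) = 45; P = 15/28; answer 15/28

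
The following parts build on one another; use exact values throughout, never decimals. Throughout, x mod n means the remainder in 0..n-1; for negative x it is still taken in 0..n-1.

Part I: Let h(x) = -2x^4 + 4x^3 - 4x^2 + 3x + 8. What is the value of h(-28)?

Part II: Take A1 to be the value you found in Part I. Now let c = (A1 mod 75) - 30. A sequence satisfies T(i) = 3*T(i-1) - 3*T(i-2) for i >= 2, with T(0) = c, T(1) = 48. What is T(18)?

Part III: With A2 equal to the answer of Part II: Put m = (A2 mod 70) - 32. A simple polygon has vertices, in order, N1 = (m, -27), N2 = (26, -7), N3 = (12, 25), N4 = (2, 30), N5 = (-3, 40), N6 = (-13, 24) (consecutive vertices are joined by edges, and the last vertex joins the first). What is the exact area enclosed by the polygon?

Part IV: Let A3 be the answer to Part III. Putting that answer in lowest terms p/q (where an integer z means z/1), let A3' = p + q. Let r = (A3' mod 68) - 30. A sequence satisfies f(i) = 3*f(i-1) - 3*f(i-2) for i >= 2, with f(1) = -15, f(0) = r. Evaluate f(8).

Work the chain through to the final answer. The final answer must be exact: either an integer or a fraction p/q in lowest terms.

Part I: -2*(-28)^4 + 4*(-28)^3 - 4*(-28)^2 + 3*(-28)^1 + 8 = (-1229312) + (-87808) + (-3136) + (-84) + (8) = -1320332; answer -1320332
Part II: A1 = -1320332; c = 13; T(2) = 3*(48) - 3*(13) = 105; iterating: T(2)=105, T(3)=171, T(4)=198, T(5)=81, T(6)=-351, T(7)=-1296, T(8)=-2835, T(9)=-4617, T(10)=-5346, T(11)=-2187, T(12)=9477, T(13)=34992, T(14)=76545, T(15)=124659, T(16)=144342, T(17)=59049, T(18)=-255879; answer -255879
Part III: A2 = -255879; m = 9; cross terms: (9*-7 - 26*-27)=639, (26*25 - 12*-7)=734, (12*30 - 2*25)=310, (2*40 - -3*30)=170, (-3*24 - -13*40)=448, (-13*-27 - 9*24)=135; twice the area = |2436| = 2436; area = 1218; answer 1218
Part IV: A3 = 1218; threaded value p + q = 1219; r = 33; f(2) = 3*(-15) - 3*(33) = -144; iterating: f(2)=-144, f(3)=-387, f(4)=-729, f(5)=-1026, f(6)=-891, f(7)=405, f(8)=3888; answer 3888

3888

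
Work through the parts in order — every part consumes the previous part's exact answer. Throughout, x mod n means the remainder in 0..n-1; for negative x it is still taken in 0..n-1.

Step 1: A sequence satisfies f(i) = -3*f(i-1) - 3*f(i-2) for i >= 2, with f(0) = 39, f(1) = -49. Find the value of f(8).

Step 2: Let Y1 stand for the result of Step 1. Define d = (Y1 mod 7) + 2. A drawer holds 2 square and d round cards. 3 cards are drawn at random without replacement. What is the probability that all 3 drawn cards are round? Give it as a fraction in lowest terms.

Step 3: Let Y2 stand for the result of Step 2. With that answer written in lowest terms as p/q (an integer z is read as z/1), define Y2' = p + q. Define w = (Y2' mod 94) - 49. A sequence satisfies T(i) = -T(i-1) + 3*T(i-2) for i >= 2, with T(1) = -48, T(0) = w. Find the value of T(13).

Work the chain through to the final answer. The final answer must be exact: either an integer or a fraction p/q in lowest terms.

Step 1: f(2) = -3*(-49) - 3*(39) = 30; iterating: f(2)=30, f(3)=57, f(4)=-261, f(5)=612, f(6)=-1053, f(7)=1323, f(8)=-810; answer -810
Step 2: Y1 = -810; d = 4; total draws C(6,3) = 20; favorable C(4,3) = 4; P = 1/5; answer 1/5
Step 3: Y2 = 1/5; threaded value p + q = 6; w = -43; T(2) = -1*(-48) + 3*(-43) = -81; iterating: T(2)=-81, T(3)=-63, T(4)=-180, T(5)=-9, T(6)=-531, T(7)=504, T(8)=-2097, T(9)=3609, T(10)=-9900, T(11)=20727, T(12)=-50427, T(13)=112608; answer 112608

112608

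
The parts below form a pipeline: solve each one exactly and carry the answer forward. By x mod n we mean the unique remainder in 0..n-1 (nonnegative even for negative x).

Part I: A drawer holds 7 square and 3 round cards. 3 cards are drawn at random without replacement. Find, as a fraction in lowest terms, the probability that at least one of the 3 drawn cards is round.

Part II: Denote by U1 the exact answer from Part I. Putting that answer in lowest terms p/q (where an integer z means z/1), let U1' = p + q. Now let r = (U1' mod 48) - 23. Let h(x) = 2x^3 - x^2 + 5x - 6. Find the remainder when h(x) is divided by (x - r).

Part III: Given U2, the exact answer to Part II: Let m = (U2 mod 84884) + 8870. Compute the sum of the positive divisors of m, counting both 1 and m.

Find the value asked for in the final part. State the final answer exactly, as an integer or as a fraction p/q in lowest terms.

31080

Part I: total draws C(10,3) = 120; complement C(7,3) = 35; favorable 120 - 35 = 85; P = 17/24; answer 17/24
Part II: U1 = 17/24; threaded value p + q = 41; r = 18; remainder = value at the root: 2*(18)^3 - 1*(18)^2 + 5*(18)^1 - 6 = (11664) + (-324) + (90) + (-6) = 11424; answer 11424
Part III: U2 = 11424; m = 20294; 20294 = 2 * 73 * 139; sigma = (1 + 2) * (1 + 73) * (1 + 139) = 3 * 74 * 140 = 31080; answer 31080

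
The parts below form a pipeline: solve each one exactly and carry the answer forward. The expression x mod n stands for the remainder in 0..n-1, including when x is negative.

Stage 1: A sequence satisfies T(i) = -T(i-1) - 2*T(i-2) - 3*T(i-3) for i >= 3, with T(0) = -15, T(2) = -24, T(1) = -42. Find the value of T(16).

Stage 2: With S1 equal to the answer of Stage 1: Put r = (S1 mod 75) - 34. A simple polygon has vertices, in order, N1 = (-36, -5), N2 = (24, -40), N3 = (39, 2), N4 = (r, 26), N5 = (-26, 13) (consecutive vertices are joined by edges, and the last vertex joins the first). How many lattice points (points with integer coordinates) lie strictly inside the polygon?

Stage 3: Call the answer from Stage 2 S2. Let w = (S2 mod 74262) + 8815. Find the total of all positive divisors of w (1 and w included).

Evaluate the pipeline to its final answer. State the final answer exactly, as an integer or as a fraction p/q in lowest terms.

Stage 1: T(3) = -1*(-24) - 2*(-42) - 3*(-15) = 153; iterating: T(3)=153, T(4)=21, T(5)=-255, T(6)=-246, T(7)=693, T(8)=564, T(9)=-1212, T(10)=-1995, T(11)=2727, T(12)=4899, T(13)=-4368, T(14)=-13611, T(15)=7650, T(16)=32676; answer 32676
Stage 2: S1 = 32676; r = 17; cross terms: (-36*-40 - 24*-5)=1560, (24*2 - 39*-40)=1608, (39*26 - 17*2)=980, (17*13 - -26*26)=897, (-26*-5 - -36*13)=598; twice the area = |5643| = 5643; area = 5643/2; boundary points = 5 + 3 + 2 + 1 + 2 = 13; strictly interior points = area - boundary/2 + 1 = 2816; answer 2816
Stage 3: S2 = 2816; w = 11631; 11631 = 3 * 3877; sigma = (1 + 3) * (1 + 3877) = 4 * 3878 = 15512; answer 15512

15512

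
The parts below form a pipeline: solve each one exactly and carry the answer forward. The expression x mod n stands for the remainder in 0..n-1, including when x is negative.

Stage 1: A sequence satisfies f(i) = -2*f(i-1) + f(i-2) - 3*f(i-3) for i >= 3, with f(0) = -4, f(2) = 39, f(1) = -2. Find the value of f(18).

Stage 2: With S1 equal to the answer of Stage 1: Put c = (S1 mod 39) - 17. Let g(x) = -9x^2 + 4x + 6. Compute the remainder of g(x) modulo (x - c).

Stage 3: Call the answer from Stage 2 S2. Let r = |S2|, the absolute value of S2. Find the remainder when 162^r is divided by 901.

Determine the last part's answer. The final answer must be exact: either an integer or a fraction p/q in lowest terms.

361

Stage 1: f(3) = -2*(39) + 1*(-2) - 3*(-4) = -68; iterating: f(3)=-68, f(4)=181, f(5)=-547, f(6)=1479, f(7)=-4048, f(8)=11216, f(9)=-30917, f(10)=85194, f(11)=-234953, f(12)=647851, f(13)=-1786237, f(14)=4925184, f(15)=-13580158, f(16)=37444211, f(17)=-103244132, f(18)=284672949; answer 284672949
Stage 2: S1 = 284672949; c = -2; remainder = value at the root: -9*(-2)^2 + 4*(-2)^1 + 6 = (-36) + (-8) + (6) = -38; answer -38
Stage 3: S2 = -38; r = 38; squarings mod 901: 162^1=162, 162^2=115, 162^4=611, 162^8=307, 162^16=545, 162^32=596; 162^38 = 162^2 * 162^4 * 162^32 = 361 (mod 901); answer 361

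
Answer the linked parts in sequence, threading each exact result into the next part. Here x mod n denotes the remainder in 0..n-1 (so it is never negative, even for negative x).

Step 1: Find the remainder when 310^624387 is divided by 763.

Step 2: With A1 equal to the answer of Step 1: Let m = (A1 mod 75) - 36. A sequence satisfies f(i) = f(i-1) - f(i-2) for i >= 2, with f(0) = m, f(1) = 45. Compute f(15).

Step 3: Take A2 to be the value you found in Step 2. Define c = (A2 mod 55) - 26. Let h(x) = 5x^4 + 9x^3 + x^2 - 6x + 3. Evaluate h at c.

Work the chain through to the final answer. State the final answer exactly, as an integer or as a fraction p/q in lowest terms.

119307

Step 1: squarings mod 763: 310^1=310, 310^2=725, 310^4=681, 310^8=620, 310^16=611, 310^32=214, 310^64=16, 310^128=256, 310^256=681, 310^512=620, 310^1024=611, 310^2048=214, 310^4096=16, 310^8192=256, 310^16384=681, 310^32768=620, 310^65536=611, 310^131072=214, 310^262144=16, 310^524288=256; 310^624387 = 310^1 * 310^2 * 310^256 * 310^512 * 310^1024 * 310^32768 * 310^65536 * 310^524288 = 428 (mod 763); answer 428
Step 2: A1 = 428; m = 17; f(2) = 1*(45) - 1*(17) = 28; iterating: f(2)=28, f(3)=-17, f(4)=-45, f(5)=-28, f(6)=17, f(7)=45, f(8)=28, f(9)=-17, f(10)=-45, f(11)=-28, f(12)=17, f(13)=45, f(14)=28, f(15)=-17; answer -17
Step 3: A2 = -17; c = 12; 5*(12)^4 + 9*(12)^3 + 1*(12)^2 - 6*(12)^1 + 3 = (103680) + (15552) + (144) + (-72) + (3) = 119307; answer 119307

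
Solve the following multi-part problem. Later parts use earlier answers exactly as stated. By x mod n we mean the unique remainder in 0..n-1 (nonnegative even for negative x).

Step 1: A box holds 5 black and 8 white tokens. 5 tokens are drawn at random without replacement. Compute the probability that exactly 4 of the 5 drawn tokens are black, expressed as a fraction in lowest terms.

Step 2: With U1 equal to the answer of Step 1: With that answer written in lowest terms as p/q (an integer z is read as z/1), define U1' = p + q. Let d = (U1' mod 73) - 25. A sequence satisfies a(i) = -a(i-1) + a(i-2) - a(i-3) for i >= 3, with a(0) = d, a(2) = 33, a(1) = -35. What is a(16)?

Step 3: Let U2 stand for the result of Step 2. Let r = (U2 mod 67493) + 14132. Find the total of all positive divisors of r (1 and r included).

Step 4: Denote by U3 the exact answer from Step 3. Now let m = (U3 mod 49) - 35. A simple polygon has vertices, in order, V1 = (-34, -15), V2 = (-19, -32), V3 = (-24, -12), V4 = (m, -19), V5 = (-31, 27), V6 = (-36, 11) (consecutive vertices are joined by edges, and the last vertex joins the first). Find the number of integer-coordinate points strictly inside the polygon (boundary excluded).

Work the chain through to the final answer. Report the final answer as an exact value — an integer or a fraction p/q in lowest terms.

Step 1: total draws C(13,5) = 1287; favorable C(5,4)*C(8,1) = 40; P = 40/1287; answer 40/1287
Step 2: U1 = 40/1287; threaded value p + q = 1327; d = -12; a(3) = -1*(33) + 1*(-35) - 1*(-12) = -56; iterating: a(3)=-56, a(4)=124, a(5)=-213, a(6)=393, a(7)=-730, a(8)=1336, a(9)=-2459, a(10)=4525, a(11)=-8320, a(12)=15304, a(13)=-28149, a(14)=51773, a(15)=-95226, a(16)=175148; answer 175148
Step 3: U2 = 175148; r = 54294; 54294 = 2 * 3 * 9049; sigma = (1 + 2) * (1 + 3) * (1 + 9049) = 3 * 4 * 9050 = 108600; answer 108600
Step 4: U3 = 108600; m = -19; cross terms: (-34*-32 - -19*-15)=803, (-19*-12 - -24*-32)=-540, (-24*-19 - -19*-12)=228, (-19*27 - -31*-19)=-1102, (-31*11 - -36*27)=631, (-36*-15 - -34*11)=914; twice the area = |934| = 934; area = 467; boundary points = 1 + 5 + 1 + 2 + 1 + 2 = 12; strictly interior points = area - boundary/2 + 1 = 462; answer 462

462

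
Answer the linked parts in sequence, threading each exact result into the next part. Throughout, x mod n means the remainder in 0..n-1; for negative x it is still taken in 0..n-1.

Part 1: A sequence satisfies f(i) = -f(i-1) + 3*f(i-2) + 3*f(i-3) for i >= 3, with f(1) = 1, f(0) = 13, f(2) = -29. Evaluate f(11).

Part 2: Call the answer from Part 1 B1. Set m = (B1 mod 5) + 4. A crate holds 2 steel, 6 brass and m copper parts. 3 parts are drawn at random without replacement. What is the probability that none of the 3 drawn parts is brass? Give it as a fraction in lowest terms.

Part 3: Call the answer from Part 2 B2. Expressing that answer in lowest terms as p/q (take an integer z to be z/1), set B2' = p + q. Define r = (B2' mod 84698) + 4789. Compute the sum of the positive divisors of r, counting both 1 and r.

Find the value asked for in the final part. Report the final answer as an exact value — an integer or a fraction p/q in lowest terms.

10656

Part 1: f(3) = -1*(-29) + 3*(1) + 3*(13) = 71; iterating: f(3)=71, f(4)=-155, f(5)=281, f(6)=-533, f(7)=911, f(8)=-1667, f(9)=2801, f(10)=-5069, f(11)=8471; answer 8471
Part 2: B1 = 8471; m = 5; total draws C(13,3) = 286; favorable C(7,3) = 35; P = 35/286; answer 35/286
Part 3: B2 = 35/286; threaded value p + q = 321; r = 5110; 5110 = 2 * 5 * 7 * 73; sigma = (1 + 2) * (1 + 5) * (1 + 7) * (1 + 73) = 3 * 6 * 8 * 74 = 10656; answer 10656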